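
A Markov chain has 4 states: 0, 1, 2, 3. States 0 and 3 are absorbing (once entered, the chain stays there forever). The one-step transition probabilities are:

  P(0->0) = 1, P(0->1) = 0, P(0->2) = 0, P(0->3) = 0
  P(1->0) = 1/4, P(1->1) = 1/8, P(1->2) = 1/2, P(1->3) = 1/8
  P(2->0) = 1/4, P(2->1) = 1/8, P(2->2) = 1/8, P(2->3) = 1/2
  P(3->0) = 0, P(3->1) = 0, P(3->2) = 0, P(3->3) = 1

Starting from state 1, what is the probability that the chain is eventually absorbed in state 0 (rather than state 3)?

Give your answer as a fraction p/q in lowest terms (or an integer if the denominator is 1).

Answer: 22/45

Derivation:
Let a_i = P(absorbed in 0 | start in state i).
Boundary conditions: a_0 = 1, a_3 = 0.
For each transient state i, a_i = sum_j P(i->j) * a_j:
  a_1 = 1/4*a_0 + 1/8*a_1 + 1/2*a_2 + 1/8*a_3
  a_2 = 1/4*a_0 + 1/8*a_1 + 1/8*a_2 + 1/2*a_3

Substituting a_0 = 1 and a_3 = 0, rearrange to (I - Q) a = r where r[i] = P(i -> 0):
  [7/8, -1/2] . (a_1, a_2) = 1/4
  [-1/8, 7/8] . (a_1, a_2) = 1/4

Solving yields:
  a_1 = 22/45
  a_2 = 16/45

Starting state is 1, so the absorption probability is a_1 = 22/45.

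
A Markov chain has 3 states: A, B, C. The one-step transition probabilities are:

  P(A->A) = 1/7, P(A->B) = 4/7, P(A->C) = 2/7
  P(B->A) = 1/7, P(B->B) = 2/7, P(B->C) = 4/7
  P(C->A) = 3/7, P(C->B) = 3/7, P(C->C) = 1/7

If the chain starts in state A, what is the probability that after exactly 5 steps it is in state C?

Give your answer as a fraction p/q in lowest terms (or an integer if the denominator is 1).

Computing P^5 by repeated multiplication:
P^1 =
  A: [1/7, 4/7, 2/7]
  B: [1/7, 2/7, 4/7]
  C: [3/7, 3/7, 1/7]
P^2 =
  A: [11/49, 18/49, 20/49]
  B: [15/49, 20/49, 2/7]
  C: [9/49, 3/7, 19/49]
P^3 =
  A: [89/343, 20/49, 114/343]
  B: [11/49, 142/343, 124/343]
  C: [87/343, 135/343, 121/343]
P^4 =
  A: [571/2401, 978/2401, 852/2401]
  B: [591/2401, 964/2401, 846/2401]
  C: [585/2401, 981/2401, 835/2401]
P^5 =
  A: [4105/16807, 6796/16807, 5906/16807]
  B: [4093/16807, 6830/16807, 5884/16807]
  C: [4071/16807, 6807/16807, 121/343]

(P^5)[A -> C] = 5906/16807

Answer: 5906/16807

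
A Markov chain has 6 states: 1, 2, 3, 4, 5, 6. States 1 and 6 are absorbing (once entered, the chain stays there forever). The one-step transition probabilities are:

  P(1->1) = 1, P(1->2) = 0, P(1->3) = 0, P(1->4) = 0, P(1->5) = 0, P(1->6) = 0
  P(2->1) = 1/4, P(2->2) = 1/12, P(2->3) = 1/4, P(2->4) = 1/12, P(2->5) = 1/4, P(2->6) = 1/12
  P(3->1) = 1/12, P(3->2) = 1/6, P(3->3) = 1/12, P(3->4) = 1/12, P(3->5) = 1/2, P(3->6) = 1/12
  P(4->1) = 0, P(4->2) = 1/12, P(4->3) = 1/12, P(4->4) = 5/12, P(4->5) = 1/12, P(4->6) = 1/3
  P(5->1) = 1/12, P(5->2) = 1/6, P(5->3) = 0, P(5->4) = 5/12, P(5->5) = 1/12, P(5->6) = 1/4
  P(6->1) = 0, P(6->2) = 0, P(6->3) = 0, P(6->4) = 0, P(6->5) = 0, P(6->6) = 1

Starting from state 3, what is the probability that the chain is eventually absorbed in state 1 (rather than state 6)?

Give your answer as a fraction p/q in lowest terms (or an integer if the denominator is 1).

Answer: 2049/6620

Derivation:
Let a_i = P(absorbed in 1 | start in state i).
Boundary conditions: a_1 = 1, a_6 = 0.
For each transient state i, a_i = sum_j P(i->j) * a_j:
  a_2 = 1/4*a_1 + 1/12*a_2 + 1/4*a_3 + 1/12*a_4 + 1/4*a_5 + 1/12*a_6
  a_3 = 1/12*a_1 + 1/6*a_2 + 1/12*a_3 + 1/12*a_4 + 1/2*a_5 + 1/12*a_6
  a_4 = 0*a_1 + 1/12*a_2 + 1/12*a_3 + 5/12*a_4 + 1/12*a_5 + 1/3*a_6
  a_5 = 1/12*a_1 + 1/6*a_2 + 0*a_3 + 5/12*a_4 + 1/12*a_5 + 1/4*a_6

Substituting a_1 = 1 and a_6 = 0, rearrange to (I - Q) a = r where r[i] = P(i -> 1):
  [11/12, -1/4, -1/12, -1/4] . (a_2, a_3, a_4, a_5) = 1/4
  [-1/6, 11/12, -1/12, -1/2] . (a_2, a_3, a_4, a_5) = 1/12
  [-1/12, -1/12, 7/12, -1/12] . (a_2, a_3, a_4, a_5) = 0
  [-1/6, 0, -5/12, 11/12] . (a_2, a_3, a_4, a_5) = 1/12

Solving yields:
  a_2 = 2869/6620
  a_3 = 2049/6620
  a_4 = 923/6620
  a_5 = 1543/6620

Starting state is 3, so the absorption probability is a_3 = 2049/6620.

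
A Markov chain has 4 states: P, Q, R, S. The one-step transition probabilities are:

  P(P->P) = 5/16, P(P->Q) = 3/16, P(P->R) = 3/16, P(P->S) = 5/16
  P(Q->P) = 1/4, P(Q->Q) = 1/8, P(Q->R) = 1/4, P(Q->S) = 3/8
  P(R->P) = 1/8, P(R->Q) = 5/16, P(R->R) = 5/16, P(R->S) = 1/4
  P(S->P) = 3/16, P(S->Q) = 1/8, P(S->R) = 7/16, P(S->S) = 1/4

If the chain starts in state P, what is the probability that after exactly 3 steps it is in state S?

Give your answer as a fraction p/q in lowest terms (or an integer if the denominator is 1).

Computing P^3 by repeated multiplication:
P^1 =
  P: [5/16, 3/16, 3/16, 5/16]
  Q: [1/4, 1/8, 1/4, 3/8]
  R: [1/8, 5/16, 5/16, 1/4]
  S: [3/16, 1/8, 7/16, 1/4]
P^2 =
  P: [29/128, 23/128, 77/256, 75/256]
  Q: [27/128, 3/16, 41/128, 9/32]
  R: [13/64, 49/256, 79/256, 19/64]
  S: [49/256, 7/32, 5/16, 71/256]
P^3 =
  P: [853/4096, 801/4096, 317/1024, 587/2048]
  Q: [421/2048, 203/1024, 317/1024, 587/2048]
  R: [421/2048, 801/4096, 1279/4096, 587/2048]
  S: [421/2048, 801/4096, 317/1024, 1185/4096]

(P^3)[P -> S] = 587/2048

Answer: 587/2048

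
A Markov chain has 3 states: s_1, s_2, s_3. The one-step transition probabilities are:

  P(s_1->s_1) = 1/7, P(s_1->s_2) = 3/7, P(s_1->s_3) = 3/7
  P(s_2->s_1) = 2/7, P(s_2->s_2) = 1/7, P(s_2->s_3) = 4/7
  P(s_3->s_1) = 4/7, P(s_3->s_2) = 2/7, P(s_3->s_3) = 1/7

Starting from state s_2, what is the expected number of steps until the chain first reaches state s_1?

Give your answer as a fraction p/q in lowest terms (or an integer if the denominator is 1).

Let h_i = expected steps to first reach s_1 from state i.
Boundary: h_s_1 = 0.
First-step equations for the other states:
  h_s_2 = 1 + 2/7*h_s_1 + 1/7*h_s_2 + 4/7*h_s_3
  h_s_3 = 1 + 4/7*h_s_1 + 2/7*h_s_2 + 1/7*h_s_3

Substituting h_s_1 = 0 and rearranging gives the linear system (I - Q) h = 1:
  [6/7, -4/7] . (h_s_2, h_s_3) = 1
  [-2/7, 6/7] . (h_s_2, h_s_3) = 1

Solving yields:
  h_s_2 = 5/2
  h_s_3 = 2

Starting state is s_2, so the expected hitting time is h_s_2 = 5/2.

Answer: 5/2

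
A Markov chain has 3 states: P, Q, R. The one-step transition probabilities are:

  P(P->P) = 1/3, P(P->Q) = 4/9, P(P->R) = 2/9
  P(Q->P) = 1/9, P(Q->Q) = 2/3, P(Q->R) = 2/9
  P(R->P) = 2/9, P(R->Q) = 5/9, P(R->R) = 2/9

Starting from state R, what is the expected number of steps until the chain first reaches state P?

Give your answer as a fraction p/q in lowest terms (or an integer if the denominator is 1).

Answer: 72/11

Derivation:
Let h_i = expected steps to first reach P from state i.
Boundary: h_P = 0.
First-step equations for the other states:
  h_Q = 1 + 1/9*h_P + 2/3*h_Q + 2/9*h_R
  h_R = 1 + 2/9*h_P + 5/9*h_Q + 2/9*h_R

Substituting h_P = 0 and rearranging gives the linear system (I - Q) h = 1:
  [1/3, -2/9] . (h_Q, h_R) = 1
  [-5/9, 7/9] . (h_Q, h_R) = 1

Solving yields:
  h_Q = 81/11
  h_R = 72/11

Starting state is R, so the expected hitting time is h_R = 72/11.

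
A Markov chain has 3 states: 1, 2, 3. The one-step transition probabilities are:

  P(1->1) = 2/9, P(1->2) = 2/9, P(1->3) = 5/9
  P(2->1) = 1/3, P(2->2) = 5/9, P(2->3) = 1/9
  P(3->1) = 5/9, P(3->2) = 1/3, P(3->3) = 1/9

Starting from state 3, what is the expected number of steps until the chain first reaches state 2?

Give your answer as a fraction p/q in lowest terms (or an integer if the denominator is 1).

Let h_i = expected steps to first reach 2 from state i.
Boundary: h_2 = 0.
First-step equations for the other states:
  h_1 = 1 + 2/9*h_1 + 2/9*h_2 + 5/9*h_3
  h_3 = 1 + 5/9*h_1 + 1/3*h_2 + 1/9*h_3

Substituting h_2 = 0 and rearranging gives the linear system (I - Q) h = 1:
  [7/9, -5/9] . (h_1, h_3) = 1
  [-5/9, 8/9] . (h_1, h_3) = 1

Solving yields:
  h_1 = 117/31
  h_3 = 108/31

Starting state is 3, so the expected hitting time is h_3 = 108/31.

Answer: 108/31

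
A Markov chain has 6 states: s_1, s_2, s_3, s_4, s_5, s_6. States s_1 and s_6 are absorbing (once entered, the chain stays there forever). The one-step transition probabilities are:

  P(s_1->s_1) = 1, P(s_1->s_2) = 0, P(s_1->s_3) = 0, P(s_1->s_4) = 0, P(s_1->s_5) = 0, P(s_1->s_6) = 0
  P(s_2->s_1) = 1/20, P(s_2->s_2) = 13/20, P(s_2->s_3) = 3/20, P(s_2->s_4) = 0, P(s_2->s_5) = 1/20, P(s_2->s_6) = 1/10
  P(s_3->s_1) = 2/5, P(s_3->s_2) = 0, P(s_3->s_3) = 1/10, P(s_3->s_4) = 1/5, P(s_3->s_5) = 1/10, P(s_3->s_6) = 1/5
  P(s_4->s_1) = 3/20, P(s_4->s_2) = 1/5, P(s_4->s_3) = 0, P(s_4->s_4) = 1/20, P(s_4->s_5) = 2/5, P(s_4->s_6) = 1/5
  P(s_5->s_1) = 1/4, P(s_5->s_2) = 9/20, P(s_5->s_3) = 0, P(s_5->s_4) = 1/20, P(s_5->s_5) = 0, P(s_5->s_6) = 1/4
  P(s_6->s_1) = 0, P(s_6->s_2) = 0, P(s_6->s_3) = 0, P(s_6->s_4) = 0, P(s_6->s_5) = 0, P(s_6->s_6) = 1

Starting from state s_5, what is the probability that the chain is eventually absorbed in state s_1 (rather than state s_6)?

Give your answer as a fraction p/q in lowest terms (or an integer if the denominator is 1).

Answer: 3297/6808

Derivation:
Let a_i = P(absorbed in s_1 | start in state i).
Boundary conditions: a_s_1 = 1, a_s_6 = 0.
For each transient state i, a_i = sum_j P(i->j) * a_j:
  a_s_2 = 1/20*a_s_1 + 13/20*a_s_2 + 3/20*a_s_3 + 0*a_s_4 + 1/20*a_s_5 + 1/10*a_s_6
  a_s_3 = 2/5*a_s_1 + 0*a_s_2 + 1/10*a_s_3 + 1/5*a_s_4 + 1/10*a_s_5 + 1/5*a_s_6
  a_s_4 = 3/20*a_s_1 + 1/5*a_s_2 + 0*a_s_3 + 1/20*a_s_4 + 2/5*a_s_5 + 1/5*a_s_6
  a_s_5 = 1/4*a_s_1 + 9/20*a_s_2 + 0*a_s_3 + 1/20*a_s_4 + 0*a_s_5 + 1/4*a_s_6

Substituting a_s_1 = 1 and a_s_6 = 0, rearrange to (I - Q) a = r where r[i] = P(i -> s_1):
  [7/20, -3/20, 0, -1/20] . (a_s_2, a_s_3, a_s_4, a_s_5) = 1/20
  [0, 9/10, -1/5, -1/10] . (a_s_2, a_s_3, a_s_4, a_s_5) = 2/5
  [-1/5, 0, 19/20, -2/5] . (a_s_2, a_s_3, a_s_4, a_s_5) = 3/20
  [-9/20, 0, -1/20, 1] . (a_s_2, a_s_3, a_s_4, a_s_5) = 1/4

Solving yields:
  a_s_2 = 799/1702
  a_s_3 = 4089/6808
  a_s_4 = 392/851
  a_s_5 = 3297/6808

Starting state is s_5, so the absorption probability is a_s_5 = 3297/6808.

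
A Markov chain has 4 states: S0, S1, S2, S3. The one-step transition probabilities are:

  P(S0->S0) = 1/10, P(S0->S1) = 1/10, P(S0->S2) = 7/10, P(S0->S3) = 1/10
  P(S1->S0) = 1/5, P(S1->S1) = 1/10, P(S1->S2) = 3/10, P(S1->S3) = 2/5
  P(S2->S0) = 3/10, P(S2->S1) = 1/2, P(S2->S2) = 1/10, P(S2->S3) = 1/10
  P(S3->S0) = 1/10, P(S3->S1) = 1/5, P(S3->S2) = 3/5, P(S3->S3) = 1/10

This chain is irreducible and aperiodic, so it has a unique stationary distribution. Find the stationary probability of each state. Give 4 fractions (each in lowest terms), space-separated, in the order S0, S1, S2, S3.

Answer: 171/862 113/431 311/862 77/431

Derivation:
The stationary distribution satisfies pi = pi * P, i.e.:
  pi_S0 = 1/10*pi_S0 + 1/5*pi_S1 + 3/10*pi_S2 + 1/10*pi_S3
  pi_S1 = 1/10*pi_S0 + 1/10*pi_S1 + 1/2*pi_S2 + 1/5*pi_S3
  pi_S2 = 7/10*pi_S0 + 3/10*pi_S1 + 1/10*pi_S2 + 3/5*pi_S3
  pi_S3 = 1/10*pi_S0 + 2/5*pi_S1 + 1/10*pi_S2 + 1/10*pi_S3
with normalization: pi_S0 + pi_S1 + pi_S2 + pi_S3 = 1.

Using the first 3 balance equations plus normalization, the linear system A*pi = b is:
  [-9/10, 1/5, 3/10, 1/10] . pi = 0
  [1/10, -9/10, 1/2, 1/5] . pi = 0
  [7/10, 3/10, -9/10, 3/5] . pi = 0
  [1, 1, 1, 1] . pi = 1

Solving yields:
  pi_S0 = 171/862
  pi_S1 = 113/431
  pi_S2 = 311/862
  pi_S3 = 77/431

Verification (pi * P):
  171/862*1/10 + 113/431*1/5 + 311/862*3/10 + 77/431*1/10 = 171/862 = pi_S0  (ok)
  171/862*1/10 + 113/431*1/10 + 311/862*1/2 + 77/431*1/5 = 113/431 = pi_S1  (ok)
  171/862*7/10 + 113/431*3/10 + 311/862*1/10 + 77/431*3/5 = 311/862 = pi_S2  (ok)
  171/862*1/10 + 113/431*2/5 + 311/862*1/10 + 77/431*1/10 = 77/431 = pi_S3  (ok)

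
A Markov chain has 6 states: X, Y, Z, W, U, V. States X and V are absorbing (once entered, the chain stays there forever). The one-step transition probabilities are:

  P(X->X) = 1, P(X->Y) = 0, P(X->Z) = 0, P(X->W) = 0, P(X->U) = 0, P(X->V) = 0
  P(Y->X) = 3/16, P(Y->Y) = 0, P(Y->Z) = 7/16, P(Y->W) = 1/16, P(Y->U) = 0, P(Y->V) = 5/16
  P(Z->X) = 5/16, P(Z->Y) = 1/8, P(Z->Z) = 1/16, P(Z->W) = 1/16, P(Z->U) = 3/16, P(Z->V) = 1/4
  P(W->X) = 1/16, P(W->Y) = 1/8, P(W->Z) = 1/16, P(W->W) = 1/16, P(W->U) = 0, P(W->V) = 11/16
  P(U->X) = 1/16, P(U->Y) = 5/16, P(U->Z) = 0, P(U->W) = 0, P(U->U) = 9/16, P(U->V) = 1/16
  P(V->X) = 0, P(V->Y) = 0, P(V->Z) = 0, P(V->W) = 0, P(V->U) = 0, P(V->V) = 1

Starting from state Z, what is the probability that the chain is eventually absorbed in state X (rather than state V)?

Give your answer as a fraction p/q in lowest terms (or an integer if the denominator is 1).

Answer: 5266/10853

Derivation:
Let a_i = P(absorbed in X | start in state i).
Boundary conditions: a_X = 1, a_V = 0.
For each transient state i, a_i = sum_j P(i->j) * a_j:
  a_Y = 3/16*a_X + 0*a_Y + 7/16*a_Z + 1/16*a_W + 0*a_U + 5/16*a_V
  a_Z = 5/16*a_X + 1/8*a_Y + 1/16*a_Z + 1/16*a_W + 3/16*a_U + 1/4*a_V
  a_W = 1/16*a_X + 1/8*a_Y + 1/16*a_Z + 1/16*a_W + 0*a_U + 11/16*a_V
  a_U = 1/16*a_X + 5/16*a_Y + 0*a_Z + 0*a_W + 9/16*a_U + 1/16*a_V

Substituting a_X = 1 and a_V = 0, rearrange to (I - Q) a = r where r[i] = P(i -> X):
  [1, -7/16, -1/16, 0] . (a_Y, a_Z, a_W, a_U) = 3/16
  [-1/8, 15/16, -1/16, -3/16] . (a_Y, a_Z, a_W, a_U) = 5/16
  [-1/8, -1/16, 15/16, 0] . (a_Y, a_Z, a_W, a_U) = 1/16
  [-5/16, 0, 0, 7/16] . (a_Y, a_Z, a_W, a_U) = 1/16

Solving yields:
  a_Y = 4443/10853
  a_Z = 5266/10853
  a_W = 1667/10853
  a_U = 4724/10853

Starting state is Z, so the absorption probability is a_Z = 5266/10853.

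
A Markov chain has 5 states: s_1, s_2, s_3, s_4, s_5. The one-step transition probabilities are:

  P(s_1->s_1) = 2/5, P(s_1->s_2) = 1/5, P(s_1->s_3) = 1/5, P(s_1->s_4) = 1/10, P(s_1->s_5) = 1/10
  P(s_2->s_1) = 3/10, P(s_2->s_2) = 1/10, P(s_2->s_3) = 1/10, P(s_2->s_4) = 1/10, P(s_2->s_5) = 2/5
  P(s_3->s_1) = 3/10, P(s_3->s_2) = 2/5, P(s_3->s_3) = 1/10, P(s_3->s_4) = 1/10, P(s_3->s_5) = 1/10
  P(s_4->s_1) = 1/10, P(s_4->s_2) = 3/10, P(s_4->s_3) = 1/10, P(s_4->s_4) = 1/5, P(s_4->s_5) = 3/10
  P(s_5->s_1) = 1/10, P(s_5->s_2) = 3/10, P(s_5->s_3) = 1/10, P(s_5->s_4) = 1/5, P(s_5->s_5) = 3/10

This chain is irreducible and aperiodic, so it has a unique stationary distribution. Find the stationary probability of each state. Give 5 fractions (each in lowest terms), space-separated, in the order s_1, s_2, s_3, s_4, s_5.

Answer: 103/417 100/417 52/417 193/1390 347/1390

Derivation:
The stationary distribution satisfies pi = pi * P, i.e.:
  pi_s_1 = 2/5*pi_s_1 + 3/10*pi_s_2 + 3/10*pi_s_3 + 1/10*pi_s_4 + 1/10*pi_s_5
  pi_s_2 = 1/5*pi_s_1 + 1/10*pi_s_2 + 2/5*pi_s_3 + 3/10*pi_s_4 + 3/10*pi_s_5
  pi_s_3 = 1/5*pi_s_1 + 1/10*pi_s_2 + 1/10*pi_s_3 + 1/10*pi_s_4 + 1/10*pi_s_5
  pi_s_4 = 1/10*pi_s_1 + 1/10*pi_s_2 + 1/10*pi_s_3 + 1/5*pi_s_4 + 1/5*pi_s_5
  pi_s_5 = 1/10*pi_s_1 + 2/5*pi_s_2 + 1/10*pi_s_3 + 3/10*pi_s_4 + 3/10*pi_s_5
with normalization: pi_s_1 + pi_s_2 + pi_s_3 + pi_s_4 + pi_s_5 = 1.

Using the first 4 balance equations plus normalization, the linear system A*pi = b is:
  [-3/5, 3/10, 3/10, 1/10, 1/10] . pi = 0
  [1/5, -9/10, 2/5, 3/10, 3/10] . pi = 0
  [1/5, 1/10, -9/10, 1/10, 1/10] . pi = 0
  [1/10, 1/10, 1/10, -4/5, 1/5] . pi = 0
  [1, 1, 1, 1, 1] . pi = 1

Solving yields:
  pi_s_1 = 103/417
  pi_s_2 = 100/417
  pi_s_3 = 52/417
  pi_s_4 = 193/1390
  pi_s_5 = 347/1390

Verification (pi * P):
  103/417*2/5 + 100/417*3/10 + 52/417*3/10 + 193/1390*1/10 + 347/1390*1/10 = 103/417 = pi_s_1  (ok)
  103/417*1/5 + 100/417*1/10 + 52/417*2/5 + 193/1390*3/10 + 347/1390*3/10 = 100/417 = pi_s_2  (ok)
  103/417*1/5 + 100/417*1/10 + 52/417*1/10 + 193/1390*1/10 + 347/1390*1/10 = 52/417 = pi_s_3  (ok)
  103/417*1/10 + 100/417*1/10 + 52/417*1/10 + 193/1390*1/5 + 347/1390*1/5 = 193/1390 = pi_s_4  (ok)
  103/417*1/10 + 100/417*2/5 + 52/417*1/10 + 193/1390*3/10 + 347/1390*3/10 = 347/1390 = pi_s_5  (ok)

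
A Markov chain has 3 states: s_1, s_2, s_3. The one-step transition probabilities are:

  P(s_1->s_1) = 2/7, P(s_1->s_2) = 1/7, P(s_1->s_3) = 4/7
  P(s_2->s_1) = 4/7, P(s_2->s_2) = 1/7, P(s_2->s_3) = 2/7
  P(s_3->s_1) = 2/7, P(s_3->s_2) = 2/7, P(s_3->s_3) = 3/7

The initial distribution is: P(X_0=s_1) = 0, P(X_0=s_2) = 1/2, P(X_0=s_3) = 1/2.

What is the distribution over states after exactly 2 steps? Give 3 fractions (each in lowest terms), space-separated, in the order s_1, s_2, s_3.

Answer: 17/49 19/98 45/98

Derivation:
Propagating the distribution step by step (d_{t+1} = d_t * P):
d_0 = (s_1=0, s_2=1/2, s_3=1/2)
  d_1[s_1] = 0*2/7 + 1/2*4/7 + 1/2*2/7 = 3/7
  d_1[s_2] = 0*1/7 + 1/2*1/7 + 1/2*2/7 = 3/14
  d_1[s_3] = 0*4/7 + 1/2*2/7 + 1/2*3/7 = 5/14
d_1 = (s_1=3/7, s_2=3/14, s_3=5/14)
  d_2[s_1] = 3/7*2/7 + 3/14*4/7 + 5/14*2/7 = 17/49
  d_2[s_2] = 3/7*1/7 + 3/14*1/7 + 5/14*2/7 = 19/98
  d_2[s_3] = 3/7*4/7 + 3/14*2/7 + 5/14*3/7 = 45/98
d_2 = (s_1=17/49, s_2=19/98, s_3=45/98)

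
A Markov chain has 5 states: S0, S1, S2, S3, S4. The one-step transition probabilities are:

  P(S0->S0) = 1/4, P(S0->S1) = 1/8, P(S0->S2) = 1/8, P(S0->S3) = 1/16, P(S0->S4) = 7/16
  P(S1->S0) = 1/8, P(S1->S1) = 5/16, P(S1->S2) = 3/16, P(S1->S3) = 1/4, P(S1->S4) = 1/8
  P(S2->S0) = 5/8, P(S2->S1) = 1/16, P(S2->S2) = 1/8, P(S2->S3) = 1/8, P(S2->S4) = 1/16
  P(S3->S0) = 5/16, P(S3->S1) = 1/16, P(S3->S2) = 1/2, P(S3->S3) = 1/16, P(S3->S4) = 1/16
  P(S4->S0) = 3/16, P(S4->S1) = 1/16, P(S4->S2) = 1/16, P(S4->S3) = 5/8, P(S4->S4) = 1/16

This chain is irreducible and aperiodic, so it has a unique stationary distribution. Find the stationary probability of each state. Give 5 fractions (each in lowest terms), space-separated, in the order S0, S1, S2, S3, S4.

The stationary distribution satisfies pi = pi * P, i.e.:
  pi_S0 = 1/4*pi_S0 + 1/8*pi_S1 + 5/8*pi_S2 + 5/16*pi_S3 + 3/16*pi_S4
  pi_S1 = 1/8*pi_S0 + 5/16*pi_S1 + 1/16*pi_S2 + 1/16*pi_S3 + 1/16*pi_S4
  pi_S2 = 1/8*pi_S0 + 3/16*pi_S1 + 1/8*pi_S2 + 1/2*pi_S3 + 1/16*pi_S4
  pi_S3 = 1/16*pi_S0 + 1/4*pi_S1 + 1/8*pi_S2 + 1/16*pi_S3 + 5/8*pi_S4
  pi_S4 = 7/16*pi_S0 + 1/8*pi_S1 + 1/16*pi_S2 + 1/16*pi_S3 + 1/16*pi_S4
with normalization: pi_S0 + pi_S1 + pi_S2 + pi_S3 + pi_S4 = 1.

Using the first 4 balance equations plus normalization, the linear system A*pi = b is:
  [-3/4, 1/8, 5/8, 5/16, 3/16] . pi = 0
  [1/8, -11/16, 1/16, 1/16, 1/16] . pi = 0
  [1/8, 3/16, -7/8, 1/2, 1/16] . pi = 0
  [1/16, 1/4, 1/8, -15/16, 5/8] . pi = 0
  [1, 1, 1, 1, 1] . pi = 1

Solving yields:
  pi_S0 = 26317/84791
  pi_S1 = 9259/84791
  pi_S2 = 2363/12113
  pi_S3 = 16927/84791
  pi_S4 = 15747/84791

Verification (pi * P):
  26317/84791*1/4 + 9259/84791*1/8 + 2363/12113*5/8 + 16927/84791*5/16 + 15747/84791*3/16 = 26317/84791 = pi_S0  (ok)
  26317/84791*1/8 + 9259/84791*5/16 + 2363/12113*1/16 + 16927/84791*1/16 + 15747/84791*1/16 = 9259/84791 = pi_S1  (ok)
  26317/84791*1/8 + 9259/84791*3/16 + 2363/12113*1/8 + 16927/84791*1/2 + 15747/84791*1/16 = 2363/12113 = pi_S2  (ok)
  26317/84791*1/16 + 9259/84791*1/4 + 2363/12113*1/8 + 16927/84791*1/16 + 15747/84791*5/8 = 16927/84791 = pi_S3  (ok)
  26317/84791*7/16 + 9259/84791*1/8 + 2363/12113*1/16 + 16927/84791*1/16 + 15747/84791*1/16 = 15747/84791 = pi_S4  (ok)

Answer: 26317/84791 9259/84791 2363/12113 16927/84791 15747/84791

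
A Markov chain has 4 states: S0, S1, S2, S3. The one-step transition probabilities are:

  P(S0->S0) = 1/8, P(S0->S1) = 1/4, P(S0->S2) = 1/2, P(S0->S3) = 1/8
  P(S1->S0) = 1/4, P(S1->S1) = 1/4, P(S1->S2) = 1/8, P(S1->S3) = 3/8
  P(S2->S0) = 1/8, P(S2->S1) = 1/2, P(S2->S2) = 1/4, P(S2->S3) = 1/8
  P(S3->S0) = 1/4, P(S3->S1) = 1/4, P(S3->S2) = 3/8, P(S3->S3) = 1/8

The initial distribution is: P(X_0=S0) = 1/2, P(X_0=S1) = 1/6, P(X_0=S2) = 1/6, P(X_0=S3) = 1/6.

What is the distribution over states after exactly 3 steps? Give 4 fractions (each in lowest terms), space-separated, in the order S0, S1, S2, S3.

Answer: 37/192 245/768 71/256 27/128

Derivation:
Propagating the distribution step by step (d_{t+1} = d_t * P):
d_0 = (S0=1/2, S1=1/6, S2=1/6, S3=1/6)
  d_1[S0] = 1/2*1/8 + 1/6*1/4 + 1/6*1/8 + 1/6*1/4 = 1/6
  d_1[S1] = 1/2*1/4 + 1/6*1/4 + 1/6*1/2 + 1/6*1/4 = 7/24
  d_1[S2] = 1/2*1/2 + 1/6*1/8 + 1/6*1/4 + 1/6*3/8 = 3/8
  d_1[S3] = 1/2*1/8 + 1/6*3/8 + 1/6*1/8 + 1/6*1/8 = 1/6
d_1 = (S0=1/6, S1=7/24, S2=3/8, S3=1/6)
  d_2[S0] = 1/6*1/8 + 7/24*1/4 + 3/8*1/8 + 1/6*1/4 = 35/192
  d_2[S1] = 1/6*1/4 + 7/24*1/4 + 3/8*1/2 + 1/6*1/4 = 11/32
  d_2[S2] = 1/6*1/2 + 7/24*1/8 + 3/8*1/4 + 1/6*3/8 = 53/192
  d_2[S3] = 1/6*1/8 + 7/24*3/8 + 3/8*1/8 + 1/6*1/8 = 19/96
d_2 = (S0=35/192, S1=11/32, S2=53/192, S3=19/96)
  d_3[S0] = 35/192*1/8 + 11/32*1/4 + 53/192*1/8 + 19/96*1/4 = 37/192
  d_3[S1] = 35/192*1/4 + 11/32*1/4 + 53/192*1/2 + 19/96*1/4 = 245/768
  d_3[S2] = 35/192*1/2 + 11/32*1/8 + 53/192*1/4 + 19/96*3/8 = 71/256
  d_3[S3] = 35/192*1/8 + 11/32*3/8 + 53/192*1/8 + 19/96*1/8 = 27/128
d_3 = (S0=37/192, S1=245/768, S2=71/256, S3=27/128)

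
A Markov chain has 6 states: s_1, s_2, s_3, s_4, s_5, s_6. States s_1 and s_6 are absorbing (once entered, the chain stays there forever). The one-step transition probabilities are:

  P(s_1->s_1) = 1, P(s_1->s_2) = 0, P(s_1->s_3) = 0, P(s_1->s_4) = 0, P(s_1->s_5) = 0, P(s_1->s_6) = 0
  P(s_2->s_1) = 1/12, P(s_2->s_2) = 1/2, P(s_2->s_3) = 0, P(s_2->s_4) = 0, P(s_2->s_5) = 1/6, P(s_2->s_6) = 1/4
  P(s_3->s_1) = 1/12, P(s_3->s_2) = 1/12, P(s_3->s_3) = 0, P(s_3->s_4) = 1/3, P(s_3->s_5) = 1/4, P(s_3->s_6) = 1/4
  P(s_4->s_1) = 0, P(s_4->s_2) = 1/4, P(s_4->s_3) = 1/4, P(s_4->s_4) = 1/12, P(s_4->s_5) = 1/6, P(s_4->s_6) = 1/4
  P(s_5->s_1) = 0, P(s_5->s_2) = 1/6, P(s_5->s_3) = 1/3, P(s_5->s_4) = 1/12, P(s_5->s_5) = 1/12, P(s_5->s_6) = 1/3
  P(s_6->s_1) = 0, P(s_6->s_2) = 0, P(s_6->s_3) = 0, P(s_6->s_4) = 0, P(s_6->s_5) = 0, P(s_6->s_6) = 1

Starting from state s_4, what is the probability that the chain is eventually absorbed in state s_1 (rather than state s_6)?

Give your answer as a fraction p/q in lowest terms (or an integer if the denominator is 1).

Answer: 725/5996

Derivation:
Let a_i = P(absorbed in s_1 | start in state i).
Boundary conditions: a_s_1 = 1, a_s_6 = 0.
For each transient state i, a_i = sum_j P(i->j) * a_j:
  a_s_2 = 1/12*a_s_1 + 1/2*a_s_2 + 0*a_s_3 + 0*a_s_4 + 1/6*a_s_5 + 1/4*a_s_6
  a_s_3 = 1/12*a_s_1 + 1/12*a_s_2 + 0*a_s_3 + 1/3*a_s_4 + 1/4*a_s_5 + 1/4*a_s_6
  a_s_4 = 0*a_s_1 + 1/4*a_s_2 + 1/4*a_s_3 + 1/12*a_s_4 + 1/6*a_s_5 + 1/4*a_s_6
  a_s_5 = 0*a_s_1 + 1/6*a_s_2 + 1/3*a_s_3 + 1/12*a_s_4 + 1/12*a_s_5 + 1/3*a_s_6

Substituting a_s_1 = 1 and a_s_6 = 0, rearrange to (I - Q) a = r where r[i] = P(i -> s_1):
  [1/2, 0, 0, -1/6] . (a_s_2, a_s_3, a_s_4, a_s_5) = 1/12
  [-1/12, 1, -1/3, -1/4] . (a_s_2, a_s_3, a_s_4, a_s_5) = 1/12
  [-1/4, -1/4, 11/12, -1/6] . (a_s_2, a_s_3, a_s_4, a_s_5) = 0
  [-1/6, -1/3, -1/12, 11/12] . (a_s_2, a_s_3, a_s_4, a_s_5) = 0

Solving yields:
  a_s_2 = 1217/5996
  a_s_3 = 503/2998
  a_s_4 = 725/5996
  a_s_5 = 653/5996

Starting state is s_4, so the absorption probability is a_s_4 = 725/5996.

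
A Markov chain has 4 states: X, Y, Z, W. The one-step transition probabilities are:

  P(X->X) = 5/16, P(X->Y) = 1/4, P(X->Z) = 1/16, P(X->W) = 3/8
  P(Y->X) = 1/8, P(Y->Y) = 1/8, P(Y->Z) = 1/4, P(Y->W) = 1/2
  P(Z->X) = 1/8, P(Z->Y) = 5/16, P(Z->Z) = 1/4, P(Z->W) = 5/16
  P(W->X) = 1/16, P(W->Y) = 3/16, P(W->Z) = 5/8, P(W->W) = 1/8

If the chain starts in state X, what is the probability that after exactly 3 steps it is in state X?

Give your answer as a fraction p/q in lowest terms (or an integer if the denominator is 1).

Answer: 139/1024

Derivation:
Computing P^3 by repeated multiplication:
P^1 =
  X: [5/16, 1/4, 1/16, 3/8]
  Y: [1/8, 1/8, 1/4, 1/2]
  Z: [1/8, 5/16, 1/4, 5/16]
  W: [1/16, 3/16, 5/8, 1/8]
P^2 =
  X: [41/256, 51/256, 85/256, 79/256]
  Y: [15/128, 7/32, 53/128, 1/4]
  Z: [33/256, 53/256, 11/32, 41/128]
  W: [33/256, 33/128, 73/256, 21/64]
P^3 =
  X: [139/1024, 29/128, 1375/4096, 1237/4096]
  Y: [269/2048, 477/2048, 659/2048, 643/2048]
  Z: [529/4096, 231/1024, 1417/4096, 613/2048]
  W: [527/4096, 881/4096, 1429/4096, 1259/4096]

(P^3)[X -> X] = 139/1024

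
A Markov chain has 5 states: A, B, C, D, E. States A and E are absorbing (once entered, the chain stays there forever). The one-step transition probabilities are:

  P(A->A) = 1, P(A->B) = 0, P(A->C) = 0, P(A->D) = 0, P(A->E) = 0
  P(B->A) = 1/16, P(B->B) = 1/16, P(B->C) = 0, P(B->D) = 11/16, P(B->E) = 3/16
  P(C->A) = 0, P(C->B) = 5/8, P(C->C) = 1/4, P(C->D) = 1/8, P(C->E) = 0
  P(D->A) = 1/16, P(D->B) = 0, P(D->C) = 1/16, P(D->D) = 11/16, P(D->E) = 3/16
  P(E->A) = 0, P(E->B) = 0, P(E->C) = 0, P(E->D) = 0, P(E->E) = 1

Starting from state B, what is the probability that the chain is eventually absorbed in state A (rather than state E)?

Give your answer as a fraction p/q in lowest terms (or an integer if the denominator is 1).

Answer: 1/4

Derivation:
Let a_i = P(absorbed in A | start in state i).
Boundary conditions: a_A = 1, a_E = 0.
For each transient state i, a_i = sum_j P(i->j) * a_j:
  a_B = 1/16*a_A + 1/16*a_B + 0*a_C + 11/16*a_D + 3/16*a_E
  a_C = 0*a_A + 5/8*a_B + 1/4*a_C + 1/8*a_D + 0*a_E
  a_D = 1/16*a_A + 0*a_B + 1/16*a_C + 11/16*a_D + 3/16*a_E

Substituting a_A = 1 and a_E = 0, rearrange to (I - Q) a = r where r[i] = P(i -> A):
  [15/16, 0, -11/16] . (a_B, a_C, a_D) = 1/16
  [-5/8, 3/4, -1/8] . (a_B, a_C, a_D) = 0
  [0, -1/16, 5/16] . (a_B, a_C, a_D) = 1/16

Solving yields:
  a_B = 1/4
  a_C = 1/4
  a_D = 1/4

Starting state is B, so the absorption probability is a_B = 1/4.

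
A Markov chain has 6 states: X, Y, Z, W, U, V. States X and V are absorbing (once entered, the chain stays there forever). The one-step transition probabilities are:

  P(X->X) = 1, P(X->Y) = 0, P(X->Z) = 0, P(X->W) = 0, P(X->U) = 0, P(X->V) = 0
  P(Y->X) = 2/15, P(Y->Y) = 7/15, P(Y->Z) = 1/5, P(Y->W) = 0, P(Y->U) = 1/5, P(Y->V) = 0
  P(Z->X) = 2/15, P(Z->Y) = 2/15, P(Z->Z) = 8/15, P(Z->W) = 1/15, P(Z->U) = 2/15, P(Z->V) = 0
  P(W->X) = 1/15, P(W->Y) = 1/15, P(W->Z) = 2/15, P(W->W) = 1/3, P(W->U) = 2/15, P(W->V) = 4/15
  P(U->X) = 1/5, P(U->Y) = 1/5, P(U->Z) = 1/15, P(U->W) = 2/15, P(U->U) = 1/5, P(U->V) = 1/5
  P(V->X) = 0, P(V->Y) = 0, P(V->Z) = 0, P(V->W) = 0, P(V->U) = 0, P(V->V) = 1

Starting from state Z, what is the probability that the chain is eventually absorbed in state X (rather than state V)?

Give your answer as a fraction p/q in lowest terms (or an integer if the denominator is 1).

Answer: 3140/4381

Derivation:
Let a_i = P(absorbed in X | start in state i).
Boundary conditions: a_X = 1, a_V = 0.
For each transient state i, a_i = sum_j P(i->j) * a_j:
  a_Y = 2/15*a_X + 7/15*a_Y + 1/5*a_Z + 0*a_W + 1/5*a_U + 0*a_V
  a_Z = 2/15*a_X + 2/15*a_Y + 8/15*a_Z + 1/15*a_W + 2/15*a_U + 0*a_V
  a_W = 1/15*a_X + 1/15*a_Y + 2/15*a_Z + 1/3*a_W + 2/15*a_U + 4/15*a_V
  a_U = 1/5*a_X + 1/5*a_Y + 1/15*a_Z + 2/15*a_W + 1/5*a_U + 1/5*a_V

Substituting a_X = 1 and a_V = 0, rearrange to (I - Q) a = r where r[i] = P(i -> X):
  [8/15, -1/5, 0, -1/5] . (a_Y, a_Z, a_W, a_U) = 2/15
  [-2/15, 7/15, -1/15, -2/15] . (a_Y, a_Z, a_W, a_U) = 2/15
  [-1/15, -2/15, 2/3, -2/15] . (a_Y, a_Z, a_W, a_U) = 1/15
  [-1/5, -1/15, -2/15, 4/5] . (a_Y, a_Z, a_W, a_U) = 1/5

Solving yields:
  a_Y = 3199/4381
  a_Z = 3140/4381
  a_W = 1880/4381
  a_U = 190/337

Starting state is Z, so the absorption probability is a_Z = 3140/4381.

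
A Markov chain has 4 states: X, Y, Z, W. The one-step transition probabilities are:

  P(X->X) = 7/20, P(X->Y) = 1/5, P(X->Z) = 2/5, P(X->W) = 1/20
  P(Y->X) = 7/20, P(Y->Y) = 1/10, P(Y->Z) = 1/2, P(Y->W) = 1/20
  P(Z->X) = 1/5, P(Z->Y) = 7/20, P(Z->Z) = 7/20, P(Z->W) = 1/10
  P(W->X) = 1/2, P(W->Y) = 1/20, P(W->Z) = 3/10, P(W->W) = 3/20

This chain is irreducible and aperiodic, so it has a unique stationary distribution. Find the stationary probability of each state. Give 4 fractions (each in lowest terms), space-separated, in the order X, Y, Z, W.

Answer: 2497/8258 1859/8258 1631/4129 320/4129

Derivation:
The stationary distribution satisfies pi = pi * P, i.e.:
  pi_X = 7/20*pi_X + 7/20*pi_Y + 1/5*pi_Z + 1/2*pi_W
  pi_Y = 1/5*pi_X + 1/10*pi_Y + 7/20*pi_Z + 1/20*pi_W
  pi_Z = 2/5*pi_X + 1/2*pi_Y + 7/20*pi_Z + 3/10*pi_W
  pi_W = 1/20*pi_X + 1/20*pi_Y + 1/10*pi_Z + 3/20*pi_W
with normalization: pi_X + pi_Y + pi_Z + pi_W = 1.

Using the first 3 balance equations plus normalization, the linear system A*pi = b is:
  [-13/20, 7/20, 1/5, 1/2] . pi = 0
  [1/5, -9/10, 7/20, 1/20] . pi = 0
  [2/5, 1/2, -13/20, 3/10] . pi = 0
  [1, 1, 1, 1] . pi = 1

Solving yields:
  pi_X = 2497/8258
  pi_Y = 1859/8258
  pi_Z = 1631/4129
  pi_W = 320/4129

Verification (pi * P):
  2497/8258*7/20 + 1859/8258*7/20 + 1631/4129*1/5 + 320/4129*1/2 = 2497/8258 = pi_X  (ok)
  2497/8258*1/5 + 1859/8258*1/10 + 1631/4129*7/20 + 320/4129*1/20 = 1859/8258 = pi_Y  (ok)
  2497/8258*2/5 + 1859/8258*1/2 + 1631/4129*7/20 + 320/4129*3/10 = 1631/4129 = pi_Z  (ok)
  2497/8258*1/20 + 1859/8258*1/20 + 1631/4129*1/10 + 320/4129*3/20 = 320/4129 = pi_W  (ok)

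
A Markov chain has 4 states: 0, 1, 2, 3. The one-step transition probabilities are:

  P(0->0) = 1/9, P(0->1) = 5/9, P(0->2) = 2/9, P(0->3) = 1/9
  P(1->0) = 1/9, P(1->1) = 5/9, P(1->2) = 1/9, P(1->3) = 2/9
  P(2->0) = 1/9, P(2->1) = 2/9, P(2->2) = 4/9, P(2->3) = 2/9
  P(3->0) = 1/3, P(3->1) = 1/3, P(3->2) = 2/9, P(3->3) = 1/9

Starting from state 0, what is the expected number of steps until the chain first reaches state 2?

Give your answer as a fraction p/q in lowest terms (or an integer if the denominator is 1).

Let h_i = expected steps to first reach 2 from state i.
Boundary: h_2 = 0.
First-step equations for the other states:
  h_0 = 1 + 1/9*h_0 + 5/9*h_1 + 2/9*h_2 + 1/9*h_3
  h_1 = 1 + 1/9*h_0 + 5/9*h_1 + 1/9*h_2 + 2/9*h_3
  h_3 = 1 + 1/3*h_0 + 1/3*h_1 + 2/9*h_2 + 1/9*h_3

Substituting h_2 = 0 and rearranging gives the linear system (I - Q) h = 1:
  [8/9, -5/9, -1/9] . (h_0, h_1, h_3) = 1
  [-1/9, 4/9, -2/9] . (h_0, h_1, h_3) = 1
  [-1/3, -1/3, 8/9] . (h_0, h_1, h_3) = 1

Solving yields:
  h_0 = 249/41
  h_1 = 276/41
  h_3 = 243/41

Starting state is 0, so the expected hitting time is h_0 = 249/41.

Answer: 249/41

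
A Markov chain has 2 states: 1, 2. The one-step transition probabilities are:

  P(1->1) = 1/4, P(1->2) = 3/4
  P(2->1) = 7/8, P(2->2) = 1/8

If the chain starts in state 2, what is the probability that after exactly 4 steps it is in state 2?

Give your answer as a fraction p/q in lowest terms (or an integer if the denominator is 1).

Computing P^4 by repeated multiplication:
P^1 =
  1: [1/4, 3/4]
  2: [7/8, 1/8]
P^2 =
  1: [23/32, 9/32]
  2: [21/64, 43/64]
P^3 =
  1: [109/256, 147/256]
  2: [343/512, 169/512]
P^4 =
  1: [1247/2048, 801/2048]
  2: [1869/4096, 2227/4096]

(P^4)[2 -> 2] = 2227/4096

Answer: 2227/4096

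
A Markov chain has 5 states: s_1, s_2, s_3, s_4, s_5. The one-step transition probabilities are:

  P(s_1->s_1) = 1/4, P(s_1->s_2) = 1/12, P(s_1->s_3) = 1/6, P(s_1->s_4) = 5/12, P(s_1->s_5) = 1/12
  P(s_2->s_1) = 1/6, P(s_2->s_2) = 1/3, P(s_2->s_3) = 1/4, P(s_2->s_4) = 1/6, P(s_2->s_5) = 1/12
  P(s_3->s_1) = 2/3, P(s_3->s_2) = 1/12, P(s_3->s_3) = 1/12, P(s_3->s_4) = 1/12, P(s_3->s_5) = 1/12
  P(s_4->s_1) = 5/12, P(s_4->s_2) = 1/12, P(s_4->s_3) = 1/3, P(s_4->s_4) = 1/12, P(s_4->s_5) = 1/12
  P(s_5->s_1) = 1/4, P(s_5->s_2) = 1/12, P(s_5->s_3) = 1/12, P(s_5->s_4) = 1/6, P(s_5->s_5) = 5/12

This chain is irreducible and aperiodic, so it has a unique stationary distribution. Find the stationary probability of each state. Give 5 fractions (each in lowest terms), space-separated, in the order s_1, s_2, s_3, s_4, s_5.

The stationary distribution satisfies pi = pi * P, i.e.:
  pi_s_1 = 1/4*pi_s_1 + 1/6*pi_s_2 + 2/3*pi_s_3 + 5/12*pi_s_4 + 1/4*pi_s_5
  pi_s_2 = 1/12*pi_s_1 + 1/3*pi_s_2 + 1/12*pi_s_3 + 1/12*pi_s_4 + 1/12*pi_s_5
  pi_s_3 = 1/6*pi_s_1 + 1/4*pi_s_2 + 1/12*pi_s_3 + 1/3*pi_s_4 + 1/12*pi_s_5
  pi_s_4 = 5/12*pi_s_1 + 1/6*pi_s_2 + 1/12*pi_s_3 + 1/12*pi_s_4 + 1/6*pi_s_5
  pi_s_5 = 1/12*pi_s_1 + 1/12*pi_s_2 + 1/12*pi_s_3 + 1/12*pi_s_4 + 5/12*pi_s_5
with normalization: pi_s_1 + pi_s_2 + pi_s_3 + pi_s_4 + pi_s_5 = 1.

Using the first 4 balance equations plus normalization, the linear system A*pi = b is:
  [-3/4, 1/6, 2/3, 5/12, 1/4] . pi = 0
  [1/12, -2/3, 1/12, 1/12, 1/12] . pi = 0
  [1/6, 1/4, -11/12, 1/3, 1/12] . pi = 0
  [5/12, 1/6, 1/12, -11/12, 1/6] . pi = 0
  [1, 1, 1, 1, 1] . pi = 1

Solving yields:
  pi_s_1 = 1843/5184
  pi_s_2 = 1/9
  pi_s_3 = 1453/7776
  pi_s_4 = 3445/15552
  pi_s_5 = 1/8

Verification (pi * P):
  1843/5184*1/4 + 1/9*1/6 + 1453/7776*2/3 + 3445/15552*5/12 + 1/8*1/4 = 1843/5184 = pi_s_1  (ok)
  1843/5184*1/12 + 1/9*1/3 + 1453/7776*1/12 + 3445/15552*1/12 + 1/8*1/12 = 1/9 = pi_s_2  (ok)
  1843/5184*1/6 + 1/9*1/4 + 1453/7776*1/12 + 3445/15552*1/3 + 1/8*1/12 = 1453/7776 = pi_s_3  (ok)
  1843/5184*5/12 + 1/9*1/6 + 1453/7776*1/12 + 3445/15552*1/12 + 1/8*1/6 = 3445/15552 = pi_s_4  (ok)
  1843/5184*1/12 + 1/9*1/12 + 1453/7776*1/12 + 3445/15552*1/12 + 1/8*5/12 = 1/8 = pi_s_5  (ok)

Answer: 1843/5184 1/9 1453/7776 3445/15552 1/8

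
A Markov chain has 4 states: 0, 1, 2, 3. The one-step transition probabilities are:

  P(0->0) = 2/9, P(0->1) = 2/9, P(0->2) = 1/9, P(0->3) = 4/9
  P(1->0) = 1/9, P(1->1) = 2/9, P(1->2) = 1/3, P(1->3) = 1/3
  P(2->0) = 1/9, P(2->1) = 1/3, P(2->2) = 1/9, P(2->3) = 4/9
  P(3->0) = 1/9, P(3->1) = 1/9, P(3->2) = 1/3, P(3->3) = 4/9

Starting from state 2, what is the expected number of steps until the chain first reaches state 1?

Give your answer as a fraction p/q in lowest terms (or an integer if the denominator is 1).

Answer: 648/143

Derivation:
Let h_i = expected steps to first reach 1 from state i.
Boundary: h_1 = 0.
First-step equations for the other states:
  h_0 = 1 + 2/9*h_0 + 2/9*h_1 + 1/9*h_2 + 4/9*h_3
  h_2 = 1 + 1/9*h_0 + 1/3*h_1 + 1/9*h_2 + 4/9*h_3
  h_3 = 1 + 1/9*h_0 + 1/9*h_1 + 1/3*h_2 + 4/9*h_3

Substituting h_1 = 0 and rearranging gives the linear system (I - Q) h = 1:
  [7/9, -1/9, -4/9] . (h_0, h_2, h_3) = 1
  [-1/9, 8/9, -4/9] . (h_0, h_2, h_3) = 1
  [-1/9, -1/3, 5/9] . (h_0, h_2, h_3) = 1

Solving yields:
  h_0 = 729/143
  h_2 = 648/143
  h_3 = 72/13

Starting state is 2, so the expected hitting time is h_2 = 648/143.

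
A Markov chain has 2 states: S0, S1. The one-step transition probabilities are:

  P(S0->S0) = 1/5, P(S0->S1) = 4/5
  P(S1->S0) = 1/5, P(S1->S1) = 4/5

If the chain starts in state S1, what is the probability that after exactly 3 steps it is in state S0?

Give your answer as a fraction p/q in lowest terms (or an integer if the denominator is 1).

Computing P^3 by repeated multiplication:
P^1 =
  S0: [1/5, 4/5]
  S1: [1/5, 4/5]
P^2 =
  S0: [1/5, 4/5]
  S1: [1/5, 4/5]
P^3 =
  S0: [1/5, 4/5]
  S1: [1/5, 4/5]

(P^3)[S1 -> S0] = 1/5

Answer: 1/5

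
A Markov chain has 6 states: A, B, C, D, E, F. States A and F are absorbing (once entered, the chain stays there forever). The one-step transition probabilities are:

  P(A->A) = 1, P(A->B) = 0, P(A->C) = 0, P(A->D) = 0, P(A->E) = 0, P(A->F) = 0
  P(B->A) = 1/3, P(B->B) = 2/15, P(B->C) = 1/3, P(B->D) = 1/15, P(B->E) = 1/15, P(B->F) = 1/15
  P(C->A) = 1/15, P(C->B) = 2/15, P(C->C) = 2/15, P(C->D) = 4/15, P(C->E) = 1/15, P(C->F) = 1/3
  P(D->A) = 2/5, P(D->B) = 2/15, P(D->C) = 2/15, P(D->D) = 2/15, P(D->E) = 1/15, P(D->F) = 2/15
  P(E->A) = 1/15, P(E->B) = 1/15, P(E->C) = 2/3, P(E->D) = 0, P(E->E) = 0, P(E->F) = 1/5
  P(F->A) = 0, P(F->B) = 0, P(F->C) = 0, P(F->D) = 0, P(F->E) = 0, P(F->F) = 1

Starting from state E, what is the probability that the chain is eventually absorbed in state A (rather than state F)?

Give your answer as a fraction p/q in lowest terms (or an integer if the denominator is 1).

Let a_i = P(absorbed in A | start in state i).
Boundary conditions: a_A = 1, a_F = 0.
For each transient state i, a_i = sum_j P(i->j) * a_j:
  a_B = 1/3*a_A + 2/15*a_B + 1/3*a_C + 1/15*a_D + 1/15*a_E + 1/15*a_F
  a_C = 1/15*a_A + 2/15*a_B + 2/15*a_C + 4/15*a_D + 1/15*a_E + 1/3*a_F
  a_D = 2/5*a_A + 2/15*a_B + 2/15*a_C + 2/15*a_D + 1/15*a_E + 2/15*a_F
  a_E = 1/15*a_A + 1/15*a_B + 2/3*a_C + 0*a_D + 0*a_E + 1/5*a_F

Substituting a_A = 1 and a_F = 0, rearrange to (I - Q) a = r where r[i] = P(i -> A):
  [13/15, -1/3, -1/15, -1/15] . (a_B, a_C, a_D, a_E) = 1/3
  [-2/15, 13/15, -4/15, -1/15] . (a_B, a_C, a_D, a_E) = 1/15
  [-2/15, -2/15, 13/15, -1/15] . (a_B, a_C, a_D, a_E) = 2/5
  [-1/15, -2/3, 0, 1] . (a_B, a_C, a_D, a_E) = 1/15

Solving yields:
  a_B = 15781/25584
  a_C = 10223/25584
  a_D = 5515/8528
  a_E = 3191/8528

Starting state is E, so the absorption probability is a_E = 3191/8528.

Answer: 3191/8528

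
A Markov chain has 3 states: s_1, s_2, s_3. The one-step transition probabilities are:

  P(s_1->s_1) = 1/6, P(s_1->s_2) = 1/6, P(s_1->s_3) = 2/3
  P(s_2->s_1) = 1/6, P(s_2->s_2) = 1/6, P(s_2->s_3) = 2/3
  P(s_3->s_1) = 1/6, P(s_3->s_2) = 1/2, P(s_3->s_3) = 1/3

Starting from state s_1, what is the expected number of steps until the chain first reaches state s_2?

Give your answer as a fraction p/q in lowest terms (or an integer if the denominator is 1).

Let h_i = expected steps to first reach s_2 from state i.
Boundary: h_s_2 = 0.
First-step equations for the other states:
  h_s_1 = 1 + 1/6*h_s_1 + 1/6*h_s_2 + 2/3*h_s_3
  h_s_3 = 1 + 1/6*h_s_1 + 1/2*h_s_2 + 1/3*h_s_3

Substituting h_s_2 = 0 and rearranging gives the linear system (I - Q) h = 1:
  [5/6, -2/3] . (h_s_1, h_s_3) = 1
  [-1/6, 2/3] . (h_s_1, h_s_3) = 1

Solving yields:
  h_s_1 = 3
  h_s_3 = 9/4

Starting state is s_1, so the expected hitting time is h_s_1 = 3.

Answer: 3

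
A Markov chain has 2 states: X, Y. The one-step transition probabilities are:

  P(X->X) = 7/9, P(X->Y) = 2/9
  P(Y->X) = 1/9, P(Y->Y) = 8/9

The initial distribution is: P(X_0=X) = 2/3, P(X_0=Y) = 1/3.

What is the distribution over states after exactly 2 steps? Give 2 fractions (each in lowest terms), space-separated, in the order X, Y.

Answer: 13/27 14/27

Derivation:
Propagating the distribution step by step (d_{t+1} = d_t * P):
d_0 = (X=2/3, Y=1/3)
  d_1[X] = 2/3*7/9 + 1/3*1/9 = 5/9
  d_1[Y] = 2/3*2/9 + 1/3*8/9 = 4/9
d_1 = (X=5/9, Y=4/9)
  d_2[X] = 5/9*7/9 + 4/9*1/9 = 13/27
  d_2[Y] = 5/9*2/9 + 4/9*8/9 = 14/27
d_2 = (X=13/27, Y=14/27)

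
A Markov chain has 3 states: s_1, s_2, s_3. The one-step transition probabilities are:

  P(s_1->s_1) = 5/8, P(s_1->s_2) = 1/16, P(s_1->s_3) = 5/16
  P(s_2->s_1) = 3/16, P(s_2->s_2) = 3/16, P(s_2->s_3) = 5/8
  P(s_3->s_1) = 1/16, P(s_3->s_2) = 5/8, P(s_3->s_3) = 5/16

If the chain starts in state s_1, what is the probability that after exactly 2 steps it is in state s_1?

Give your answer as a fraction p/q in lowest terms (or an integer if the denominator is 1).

Answer: 27/64

Derivation:
Computing P^2 by repeated multiplication:
P^1 =
  s_1: [5/8, 1/16, 5/16]
  s_2: [3/16, 3/16, 5/8]
  s_3: [1/16, 5/8, 5/16]
P^2 =
  s_1: [27/64, 63/256, 85/256]
  s_2: [49/256, 7/16, 95/256]
  s_3: [45/256, 81/256, 65/128]

(P^2)[s_1 -> s_1] = 27/64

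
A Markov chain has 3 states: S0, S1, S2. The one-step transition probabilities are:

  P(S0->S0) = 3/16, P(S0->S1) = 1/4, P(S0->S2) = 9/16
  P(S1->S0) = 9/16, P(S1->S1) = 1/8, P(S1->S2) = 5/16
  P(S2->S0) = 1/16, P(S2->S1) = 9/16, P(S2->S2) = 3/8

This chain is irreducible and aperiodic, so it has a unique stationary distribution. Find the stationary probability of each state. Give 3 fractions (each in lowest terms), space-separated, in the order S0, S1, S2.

The stationary distribution satisfies pi = pi * P, i.e.:
  pi_S0 = 3/16*pi_S0 + 9/16*pi_S1 + 1/16*pi_S2
  pi_S1 = 1/4*pi_S0 + 1/8*pi_S1 + 9/16*pi_S2
  pi_S2 = 9/16*pi_S0 + 5/16*pi_S1 + 3/8*pi_S2
with normalization: pi_S0 + pi_S1 + pi_S2 = 1.

Using the first 2 balance equations plus normalization, the linear system A*pi = b is:
  [-13/16, 9/16, 1/16] . pi = 0
  [1/4, -7/8, 9/16] . pi = 0
  [1, 1, 1] . pi = 1

Solving yields:
  pi_S0 = 95/362
  pi_S1 = 121/362
  pi_S2 = 73/181

Verification (pi * P):
  95/362*3/16 + 121/362*9/16 + 73/181*1/16 = 95/362 = pi_S0  (ok)
  95/362*1/4 + 121/362*1/8 + 73/181*9/16 = 121/362 = pi_S1  (ok)
  95/362*9/16 + 121/362*5/16 + 73/181*3/8 = 73/181 = pi_S2  (ok)

Answer: 95/362 121/362 73/181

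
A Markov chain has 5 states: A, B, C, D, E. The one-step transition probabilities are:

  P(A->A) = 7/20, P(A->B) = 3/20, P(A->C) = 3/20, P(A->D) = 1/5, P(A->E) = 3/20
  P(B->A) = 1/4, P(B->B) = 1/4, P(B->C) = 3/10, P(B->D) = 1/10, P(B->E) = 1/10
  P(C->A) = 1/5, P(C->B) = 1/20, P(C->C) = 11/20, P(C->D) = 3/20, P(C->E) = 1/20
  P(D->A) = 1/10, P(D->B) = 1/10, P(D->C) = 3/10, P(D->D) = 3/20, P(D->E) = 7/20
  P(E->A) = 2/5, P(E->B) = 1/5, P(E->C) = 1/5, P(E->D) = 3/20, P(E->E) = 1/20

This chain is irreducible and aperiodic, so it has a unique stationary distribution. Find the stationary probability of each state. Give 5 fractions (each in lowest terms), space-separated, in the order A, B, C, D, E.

The stationary distribution satisfies pi = pi * P, i.e.:
  pi_A = 7/20*pi_A + 1/4*pi_B + 1/5*pi_C + 1/10*pi_D + 2/5*pi_E
  pi_B = 3/20*pi_A + 1/4*pi_B + 1/20*pi_C + 1/10*pi_D + 1/5*pi_E
  pi_C = 3/20*pi_A + 3/10*pi_B + 11/20*pi_C + 3/10*pi_D + 1/5*pi_E
  pi_D = 1/5*pi_A + 1/10*pi_B + 3/20*pi_C + 3/20*pi_D + 3/20*pi_E
  pi_E = 3/20*pi_A + 1/10*pi_B + 1/20*pi_C + 7/20*pi_D + 1/20*pi_E
with normalization: pi_A + pi_B + pi_C + pi_D + pi_E = 1.

Using the first 4 balance equations plus normalization, the linear system A*pi = b is:
  [-13/20, 1/4, 1/5, 1/10, 2/5] . pi = 0
  [3/20, -3/4, 1/20, 1/10, 1/5] . pi = 0
  [3/20, 3/10, -9/20, 3/10, 1/5] . pi = 0
  [1/5, 1/10, 3/20, -17/20, 3/20] . pi = 0
  [1, 1, 1, 1, 1] . pi = 1

Solving yields:
  pi_A = 13367/52471
  pi_B = 6730/52471
  pi_C = 17414/52471
  pi_D = 16405/104942
  pi_E = 13515/104942

Verification (pi * P):
  13367/52471*7/20 + 6730/52471*1/4 + 17414/52471*1/5 + 16405/104942*1/10 + 13515/104942*2/5 = 13367/52471 = pi_A  (ok)
  13367/52471*3/20 + 6730/52471*1/4 + 17414/52471*1/20 + 16405/104942*1/10 + 13515/104942*1/5 = 6730/52471 = pi_B  (ok)
  13367/52471*3/20 + 6730/52471*3/10 + 17414/52471*11/20 + 16405/104942*3/10 + 13515/104942*1/5 = 17414/52471 = pi_C  (ok)
  13367/52471*1/5 + 6730/52471*1/10 + 17414/52471*3/20 + 16405/104942*3/20 + 13515/104942*3/20 = 16405/104942 = pi_D  (ok)
  13367/52471*3/20 + 6730/52471*1/10 + 17414/52471*1/20 + 16405/104942*7/20 + 13515/104942*1/20 = 13515/104942 = pi_E  (ok)

Answer: 13367/52471 6730/52471 17414/52471 16405/104942 13515/104942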